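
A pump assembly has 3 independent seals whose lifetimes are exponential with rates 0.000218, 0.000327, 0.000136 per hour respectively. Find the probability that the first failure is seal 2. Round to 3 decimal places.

The time to first failure is exponential with rate Σλ = 0.000218 + 0.000327 + 0.000136 = 0.000681.
P(seal 2 first) = λ_2/Σλ = 0.000327/0.000681 ≈ 0.480.

0.480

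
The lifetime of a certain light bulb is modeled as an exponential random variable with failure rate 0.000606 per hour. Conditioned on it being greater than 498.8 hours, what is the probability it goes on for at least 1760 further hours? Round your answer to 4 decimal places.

0.3442

The exponential is memoryless, so the remaining time is again Exp(λ): the condition X > 498.8 is irrelevant.
P(X > 1760) = e^(−1.0666) ≈ 0.3442.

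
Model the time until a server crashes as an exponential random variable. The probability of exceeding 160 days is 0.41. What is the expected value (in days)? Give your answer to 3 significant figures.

e^(−λ·160) = 0.41 ⇒ λ = −ln(0.41)/160 = 0.00557249.
Mean = 1/λ = 179.453 days.

179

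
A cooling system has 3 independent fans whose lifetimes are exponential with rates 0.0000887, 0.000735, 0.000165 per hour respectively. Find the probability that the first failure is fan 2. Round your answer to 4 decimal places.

0.7434

The time to first failure is exponential with rate Σλ = 0.0000887 + 0.000735 + 0.000165 = 0.0009887.
P(fan 2 first) = λ_2/Σλ = 0.000735/0.0009887 ≈ 0.7434.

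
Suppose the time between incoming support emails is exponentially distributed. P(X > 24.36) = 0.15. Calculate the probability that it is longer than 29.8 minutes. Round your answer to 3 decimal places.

e^(−λ·24.36) = 0.15 ⇒ λ = −ln(0.15)/24.36 = 0.0778785.
P(X > 29.8) = e^(−0.0778785·29.8) = e^(−2.3208) ≈ 0.098.

0.098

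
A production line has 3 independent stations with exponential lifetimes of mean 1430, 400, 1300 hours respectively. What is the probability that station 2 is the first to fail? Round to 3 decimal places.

0.630

Rates: λ_i = 1/mean_i → 0.000699301, 0.0025, 0.000769231; Σλ = 0.00396853.
P(station 2 first) = λ_2/Σλ = 0.0025/0.00396853 ≈ 0.630.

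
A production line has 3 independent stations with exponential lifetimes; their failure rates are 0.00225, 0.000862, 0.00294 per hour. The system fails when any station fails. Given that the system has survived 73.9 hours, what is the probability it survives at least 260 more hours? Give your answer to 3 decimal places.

Time to first failure ~ Exp(Σλ) with Σλ = 0.006052.
By memorylessness, P(T > 73.9+260 | T > 73.9) = P(T > 260) = e^(−0.006052·260) ≈ 0.207.

0.207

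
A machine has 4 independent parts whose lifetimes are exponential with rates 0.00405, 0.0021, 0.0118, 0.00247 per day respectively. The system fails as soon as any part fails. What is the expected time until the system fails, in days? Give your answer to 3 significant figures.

49.0

The time to first failure is exponential with rate Σλ = 0.00405 + 0.0021 + 0.0118 + 0.00247 = 0.02042.
E[min] = 1/Σλ = 1/0.02042 = 48.9716 days.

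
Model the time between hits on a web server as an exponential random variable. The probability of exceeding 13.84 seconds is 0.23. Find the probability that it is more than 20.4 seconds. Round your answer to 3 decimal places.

e^(−λ·13.84) = 0.23 ⇒ λ = −ln(0.23)/13.84 = 0.10619.
P(X > 20.4) = e^(−0.10619·20.4) = e^(−2.1663) ≈ 0.115.

0.115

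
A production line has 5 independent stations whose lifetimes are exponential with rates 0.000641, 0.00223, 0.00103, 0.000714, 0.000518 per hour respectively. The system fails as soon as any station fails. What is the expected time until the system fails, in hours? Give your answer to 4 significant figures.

194.8

The time to first failure is exponential with rate Σλ = 0.000641 + 0.00223 + 0.00103 + 0.000714 + 0.000518 = 0.005133.
E[min] = 1/Σλ = 1/0.005133 = 194.818 hours.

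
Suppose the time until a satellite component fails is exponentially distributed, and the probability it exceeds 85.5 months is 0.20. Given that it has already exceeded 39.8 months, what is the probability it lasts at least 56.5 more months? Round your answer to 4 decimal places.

0.3452

From e^(−λ·85.5) = 0.20, λ = −ln(0.20)/85.5 = 0.0188238.
Memoryless: P(X > 39.8+56.5 | X > 39.8) = P(X > 56.5) = e^(−0.0188238·56.5) ≈ 0.3452.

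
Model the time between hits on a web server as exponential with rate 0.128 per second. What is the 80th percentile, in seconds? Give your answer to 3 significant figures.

Set 1 − e^(−λt) = 0.8, so t = −ln(0.2)/λ = 1.6094/0.128 ≈ 12.5737 seconds.

12.6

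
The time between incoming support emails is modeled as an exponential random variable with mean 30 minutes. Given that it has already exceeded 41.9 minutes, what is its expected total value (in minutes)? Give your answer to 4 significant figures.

71.90

The rate is λ = 1/30 = 0.0333333 per minute.
By memorylessness, E[X | X > 41.9] = 41.9 + 1/λ = 41.9 + 30 = 71.9 minutes.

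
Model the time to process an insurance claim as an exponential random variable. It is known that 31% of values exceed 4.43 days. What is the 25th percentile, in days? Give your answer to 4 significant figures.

1.088

e^(−λ·4.43) = 0.31 ⇒ λ = −ln(0.31)/4.43 = 0.264375.
25th percentile: 1 − e^(−λt) = 0.25, t = −ln(0.75)/λ = 1.08816 days.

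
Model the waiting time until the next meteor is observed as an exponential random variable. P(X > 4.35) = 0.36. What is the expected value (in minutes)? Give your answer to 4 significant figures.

4.258

e^(−λ·4.35) = 0.36 ⇒ λ = −ln(0.36)/4.35 = 0.234862.
Mean = 1/λ = 4.25781 minutes.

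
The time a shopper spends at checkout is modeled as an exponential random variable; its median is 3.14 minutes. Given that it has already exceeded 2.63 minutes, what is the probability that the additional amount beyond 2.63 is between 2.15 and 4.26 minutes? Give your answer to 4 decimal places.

0.2317

For an exponential, median = ln(2)/λ, so λ = ln 2 / 3.14 = 0.220748 per minute.
Memoryless: the residual past 2.63 is again Exp(λ).
P(2.15 < residual < 4.26) = e^(−λ·2.15) − e^(−λ·4.26) = 0.62213 − 0.39048 ≈ 0.2317.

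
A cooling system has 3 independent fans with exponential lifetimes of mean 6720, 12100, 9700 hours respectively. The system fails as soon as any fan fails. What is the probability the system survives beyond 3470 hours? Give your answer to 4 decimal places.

0.3132

The first failure time is exponential with rate Σλ_i = 1/6720 + 1/12100 + 1/9700 = 0.000334547 per hour.
P(min > 3470) = e^(−0.000334547·3470) = e^(−1.1609) ≈ 0.3132.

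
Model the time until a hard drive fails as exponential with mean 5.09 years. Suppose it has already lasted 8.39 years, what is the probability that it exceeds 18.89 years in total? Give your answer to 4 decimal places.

0.1271

The rate is λ = 1/5.09 = 0.196464 per year.
By the memoryless property, P(X > 8.39+10.5 | X > 8.39) = P(X > 10.5).
P(X > 10.5) = e^(−2.0629) ≈ 0.1271.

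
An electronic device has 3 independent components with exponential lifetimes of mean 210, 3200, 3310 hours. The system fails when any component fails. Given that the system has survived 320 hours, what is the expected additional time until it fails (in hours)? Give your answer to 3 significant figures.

First-failure rate Σλ = 1/210 + 1/3200 + 1/3310 = 0.00537652.
By memorylessness the expected residual is 1/Σλ = 185.994 hours, regardless of the 320 already elapsed.

186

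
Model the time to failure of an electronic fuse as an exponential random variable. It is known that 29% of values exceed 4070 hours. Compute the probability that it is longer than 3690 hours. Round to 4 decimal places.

0.3255

e^(−λ·4070) = 0.29 ⇒ λ = −ln(0.29)/4070 = 0.000304146.
P(X > 3690) = e^(−0.000304146·3690) = e^(−1.1223) ≈ 0.3255.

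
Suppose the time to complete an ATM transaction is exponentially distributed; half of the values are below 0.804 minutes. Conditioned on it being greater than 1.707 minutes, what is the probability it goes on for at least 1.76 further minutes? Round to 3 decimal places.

0.219

For an exponential, median = ln(2)/λ, so λ = ln 2 / 0.804 = 0.862123 per minute.
By the memoryless property, P(X > 1.707+1.76 | X > 1.707) = P(X > 1.76).
P(X > 1.76) = e^(−1.5173) ≈ 0.219.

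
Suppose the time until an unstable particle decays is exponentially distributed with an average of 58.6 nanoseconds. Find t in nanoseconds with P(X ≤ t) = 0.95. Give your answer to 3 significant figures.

176

The rate is λ = 1/58.6 = 0.0170648 per nanosecond.
Set 1 − e^(−λt) = 0.95, so t = −ln(0.05)/λ = 2.9957/0.0170648 ≈ 175.55 nanoseconds.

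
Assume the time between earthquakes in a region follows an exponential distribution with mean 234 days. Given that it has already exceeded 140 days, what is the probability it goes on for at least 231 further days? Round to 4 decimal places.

The rate is λ = 1/234 = 0.0042735 per day.
P(X > s+t | X > s) = e^(−λ(s+t))/e^(−λs) = e^(−λt), independent of s = 140.
P(X > 231) = e^(−0.98718) ≈ 0.3726.

0.3726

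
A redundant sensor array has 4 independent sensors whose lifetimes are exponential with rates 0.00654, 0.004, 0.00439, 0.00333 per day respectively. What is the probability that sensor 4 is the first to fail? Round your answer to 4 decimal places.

0.1824

The time to first failure is exponential with rate Σλ = 0.00654 + 0.004 + 0.00439 + 0.00333 = 0.01826.
P(sensor 4 first) = λ_4/Σλ = 0.00333/0.01826 ≈ 0.1824.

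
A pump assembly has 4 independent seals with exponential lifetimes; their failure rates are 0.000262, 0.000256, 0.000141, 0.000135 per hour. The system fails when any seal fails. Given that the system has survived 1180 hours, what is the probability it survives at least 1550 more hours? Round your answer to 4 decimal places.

Time to first failure ~ Exp(Σλ) with Σλ = 0.000794.
By memorylessness, P(T > 1180+1550 | T > 1180) = P(T > 1550) = e^(−0.000794·1550) ≈ 0.2921.

0.2921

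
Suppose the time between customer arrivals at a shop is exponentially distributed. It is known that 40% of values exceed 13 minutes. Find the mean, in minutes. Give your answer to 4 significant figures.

e^(−λ·13) = 0.40 ⇒ λ = −ln(0.40)/13 = 0.0704839.
Mean = 1/λ = 14.1876 minutes.

14.19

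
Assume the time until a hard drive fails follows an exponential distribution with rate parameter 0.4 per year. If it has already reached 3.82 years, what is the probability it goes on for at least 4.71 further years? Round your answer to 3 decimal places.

P(X > s+t | X > s) = e^(−λ(s+t))/e^(−λs) = e^(−λt), independent of s = 3.82.
P(X > 4.71) = e^(−1.884) ≈ 0.152.

0.152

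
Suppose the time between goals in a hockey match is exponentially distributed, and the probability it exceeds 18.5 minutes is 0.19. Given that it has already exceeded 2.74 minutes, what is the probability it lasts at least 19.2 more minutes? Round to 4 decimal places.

From e^(−λ·18.5) = 0.19, λ = −ln(0.19)/18.5 = 0.0897693.
Memoryless: P(X > 2.74+19.2 | X > 2.74) = P(X > 19.2) = e^(−0.0897693·19.2) ≈ 0.1784.

0.1784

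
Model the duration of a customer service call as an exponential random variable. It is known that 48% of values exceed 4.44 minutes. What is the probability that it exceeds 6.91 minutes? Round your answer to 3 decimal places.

0.319

e^(−λ·4.44) = 0.48 ⇒ λ = −ln(0.48)/4.44 = 0.165308.
P(X > 6.91) = e^(−0.165308·6.91) = e^(−1.1423) ≈ 0.319.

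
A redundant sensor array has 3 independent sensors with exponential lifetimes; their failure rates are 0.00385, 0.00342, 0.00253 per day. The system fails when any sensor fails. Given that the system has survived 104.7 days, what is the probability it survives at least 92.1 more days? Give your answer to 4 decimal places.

0.4055

Time to first failure ~ Exp(Σλ) with Σλ = 0.0098.
By memorylessness, P(T > 104.7+92.1 | T > 104.7) = P(T > 92.1) = e^(−0.0098·92.1) ≈ 0.4055.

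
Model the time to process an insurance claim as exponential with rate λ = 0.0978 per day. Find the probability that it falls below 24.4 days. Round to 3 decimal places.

P(X ≤ 24.4) = 1 − e^(−λ·24.4) = 1 − e^(−2.3863) ≈ 0.908.

0.908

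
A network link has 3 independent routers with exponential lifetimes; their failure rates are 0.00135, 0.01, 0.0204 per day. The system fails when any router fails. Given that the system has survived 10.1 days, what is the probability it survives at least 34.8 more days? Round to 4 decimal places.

Time to first failure ~ Exp(Σλ) with Σλ = 0.03175.
By memorylessness, P(T > 10.1+34.8 | T > 10.1) = P(T > 34.8) = e^(−0.03175·34.8) ≈ 0.3312.

0.3312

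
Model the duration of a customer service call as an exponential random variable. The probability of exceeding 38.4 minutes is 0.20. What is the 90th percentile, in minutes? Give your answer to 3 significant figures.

54.9

e^(−λ·38.4) = 0.20 ⇒ λ = −ln(0.20)/38.4 = 0.0419124.
90th percentile: 1 − e^(−λt) = 0.9, t = −ln(0.1)/λ = 54.938 minutes.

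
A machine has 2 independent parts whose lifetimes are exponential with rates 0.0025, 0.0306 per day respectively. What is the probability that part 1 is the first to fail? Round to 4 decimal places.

0.0755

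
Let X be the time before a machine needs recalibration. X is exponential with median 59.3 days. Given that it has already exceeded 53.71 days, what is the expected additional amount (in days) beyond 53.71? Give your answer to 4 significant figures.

85.55

For an exponential, median = ln(2)/λ, so λ = ln 2 / 59.3 = 0.0116888 per day.
By memorylessness, the remaining amount past any threshold is again Exp(λ) with mean 1/λ = 85.5518 days.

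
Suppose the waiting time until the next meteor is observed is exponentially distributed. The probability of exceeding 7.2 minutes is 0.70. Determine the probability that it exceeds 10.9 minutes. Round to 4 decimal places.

e^(−λ·7.2) = 0.70 ⇒ λ = −ln(0.70)/7.2 = 0.0495382.
P(X > 10.9) = e^(−0.0495382·10.9) = e^(−0.53997) ≈ 0.5828.

0.5828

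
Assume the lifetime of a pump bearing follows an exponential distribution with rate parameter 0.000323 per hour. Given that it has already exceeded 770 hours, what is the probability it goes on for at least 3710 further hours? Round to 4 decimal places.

0.3017

By the memoryless property, P(X > 770+3710 | X > 770) = P(X > 3710).
P(X > 3710) = e^(−1.1983) ≈ 0.3017.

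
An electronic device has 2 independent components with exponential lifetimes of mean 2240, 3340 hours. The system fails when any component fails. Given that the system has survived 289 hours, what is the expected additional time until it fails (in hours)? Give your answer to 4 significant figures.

1341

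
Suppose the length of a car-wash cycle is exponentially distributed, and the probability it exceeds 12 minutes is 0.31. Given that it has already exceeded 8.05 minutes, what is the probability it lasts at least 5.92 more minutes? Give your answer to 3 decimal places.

From e^(−λ·12) = 0.31, λ = −ln(0.31)/12 = 0.0975986.
Memoryless: P(X > 8.05+5.92 | X > 8.05) = P(X > 5.92) = e^(−0.0975986·5.92) ≈ 0.561.

0.561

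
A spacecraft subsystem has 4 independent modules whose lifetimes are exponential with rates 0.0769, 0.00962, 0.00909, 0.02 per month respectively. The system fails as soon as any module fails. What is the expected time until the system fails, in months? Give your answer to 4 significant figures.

The time to first failure is exponential with rate Σλ = 0.0769 + 0.00962 + 0.00909 + 0.02 = 0.11561.
E[min] = 1/Σλ = 1/0.11561 = 8.64977 months.

8.650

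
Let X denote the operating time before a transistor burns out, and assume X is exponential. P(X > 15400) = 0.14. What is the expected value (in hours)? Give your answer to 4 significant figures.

e^(−λ·15400) = 0.14 ⇒ λ = −ln(0.14)/15400 = 0.00012767.
Mean = 1/λ = 7832.71 hours.

7833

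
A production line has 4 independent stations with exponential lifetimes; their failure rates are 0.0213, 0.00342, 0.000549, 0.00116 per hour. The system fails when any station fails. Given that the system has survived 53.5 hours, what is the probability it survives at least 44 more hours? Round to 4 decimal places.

0.3126

Time to first failure ~ Exp(Σλ) with Σλ = 0.026429.
By memorylessness, P(T > 53.5+44 | T > 53.5) = P(T > 44) = e^(−0.026429·44) ≈ 0.3126.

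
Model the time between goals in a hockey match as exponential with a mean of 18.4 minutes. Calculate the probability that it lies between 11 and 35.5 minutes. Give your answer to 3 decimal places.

0.405

The rate is λ = 1/18.4 = 0.0543478 per minute.
P(11 < X < 35.5) = e^(−λ·11) − e^(−λ·35.5) = 0.55001 − 0.14524 ≈ 0.405.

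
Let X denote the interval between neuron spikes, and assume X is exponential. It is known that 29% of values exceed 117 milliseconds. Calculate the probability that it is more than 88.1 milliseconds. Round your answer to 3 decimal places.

0.394

e^(−λ·117) = 0.29 ⇒ λ = −ln(0.29)/117 = 0.0105801.
P(X > 88.1) = e^(−0.0105801·88.1) = e^(−0.93211) ≈ 0.394.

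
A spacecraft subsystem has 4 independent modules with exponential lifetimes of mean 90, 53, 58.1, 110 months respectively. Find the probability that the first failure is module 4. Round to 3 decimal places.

0.162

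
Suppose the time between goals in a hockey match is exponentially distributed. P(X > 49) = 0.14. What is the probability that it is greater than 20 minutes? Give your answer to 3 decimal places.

0.448

e^(−λ·49) = 0.14 ⇒ λ = −ln(0.14)/49 = 0.0401248.
P(X > 20) = e^(−0.0401248·20) = e^(−0.8025) ≈ 0.448.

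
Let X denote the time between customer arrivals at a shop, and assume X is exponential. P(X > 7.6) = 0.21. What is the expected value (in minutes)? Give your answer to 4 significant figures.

e^(−λ·7.6) = 0.21 ⇒ λ = −ln(0.21)/7.6 = 0.205348.
Mean = 1/λ = 4.86977 minutes.

4.870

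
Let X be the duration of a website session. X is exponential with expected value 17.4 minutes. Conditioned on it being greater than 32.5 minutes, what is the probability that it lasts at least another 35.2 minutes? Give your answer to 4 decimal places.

0.1323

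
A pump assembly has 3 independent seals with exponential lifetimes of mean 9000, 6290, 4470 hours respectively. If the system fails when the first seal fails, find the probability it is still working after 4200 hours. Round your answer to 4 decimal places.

The first failure time is exponential with rate Σλ_i = 1/9000 + 1/6290 + 1/4470 = 0.000493807 per hour.
P(min > 4200) = e^(−0.000493807·4200) = e^(−2.074) ≈ 0.1257.

0.1257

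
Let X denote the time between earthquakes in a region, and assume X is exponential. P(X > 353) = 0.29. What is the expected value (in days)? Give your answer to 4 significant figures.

e^(−λ·353) = 0.29 ⇒ λ = −ln(0.29)/353 = 0.00350673.
Mean = 1/λ = 285.166 days.

285.2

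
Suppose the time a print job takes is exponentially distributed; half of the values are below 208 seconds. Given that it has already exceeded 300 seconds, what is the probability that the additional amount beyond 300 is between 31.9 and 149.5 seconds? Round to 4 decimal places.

For an exponential, median = ln(2)/λ, so λ = ln 2 / 208 = 0.00333244 per second.
Memoryless: the residual past 300 is again Exp(λ).
P(31.9 < residual < 149.5) = e^(−λ·31.9) − e^(−λ·149.5) = 0.89915 − 0.60762 ≈ 0.2915.

0.2915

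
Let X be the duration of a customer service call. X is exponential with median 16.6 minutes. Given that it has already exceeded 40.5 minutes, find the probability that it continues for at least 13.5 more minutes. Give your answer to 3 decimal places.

0.569

For an exponential, median = ln(2)/λ, so λ = ln 2 / 16.6 = 0.0417559 per minute.
The exponential is memoryless, so the remaining time is again Exp(λ): the condition X > 40.5 is irrelevant.
P(X > 13.5) = e^(−0.5637) ≈ 0.569.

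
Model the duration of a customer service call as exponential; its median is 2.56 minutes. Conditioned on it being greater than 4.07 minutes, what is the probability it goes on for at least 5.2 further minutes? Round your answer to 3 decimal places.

For an exponential, median = ln(2)/λ, so λ = ln 2 / 2.56 = 0.270761 per minute.
By the memoryless property, P(X > 4.07+5.2 | X > 4.07) = P(X > 5.2).
P(X > 5.2) = e^(−1.408) ≈ 0.245.

0.245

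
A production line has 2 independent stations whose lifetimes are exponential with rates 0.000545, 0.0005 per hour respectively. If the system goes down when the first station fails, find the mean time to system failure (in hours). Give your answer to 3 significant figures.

The time to first failure is exponential with rate Σλ = 0.000545 + 0.0005 = 0.001045.
E[min] = 1/Σλ = 1/0.001045 = 956.938 hours.

957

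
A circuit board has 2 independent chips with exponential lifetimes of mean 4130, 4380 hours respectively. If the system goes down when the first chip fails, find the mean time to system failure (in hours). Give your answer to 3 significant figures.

The first failure time is exponential with rate Σλ_i = 1/4130 + 1/4380 = 0.000470441 per hour.
E[min] = 1/Σλ = 1/0.000470441 = 2125.66 hours.

2130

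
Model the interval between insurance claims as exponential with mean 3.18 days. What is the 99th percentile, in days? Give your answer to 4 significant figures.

14.64

The rate is λ = 1/3.18 = 0.314465 per day.
Set 1 − e^(−λt) = 0.99, so t = −ln(0.01)/λ = 4.6052/0.314465 ≈ 14.6444 days.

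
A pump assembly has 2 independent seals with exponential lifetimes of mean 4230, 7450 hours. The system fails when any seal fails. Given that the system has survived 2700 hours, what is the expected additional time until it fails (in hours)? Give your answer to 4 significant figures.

2698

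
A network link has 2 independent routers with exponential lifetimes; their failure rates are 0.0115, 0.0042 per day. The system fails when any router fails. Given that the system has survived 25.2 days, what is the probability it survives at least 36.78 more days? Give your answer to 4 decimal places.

0.5613

Time to first failure ~ Exp(Σλ) with Σλ = 0.0157.
By memorylessness, P(T > 25.2+36.78 | T > 25.2) = P(T > 36.78) = e^(−0.0157·36.78) ≈ 0.5613.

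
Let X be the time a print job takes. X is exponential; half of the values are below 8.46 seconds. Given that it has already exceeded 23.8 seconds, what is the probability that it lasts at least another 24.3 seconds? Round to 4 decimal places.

For an exponential, median = ln(2)/λ, so λ = ln 2 / 8.46 = 0.0819323 per second.
By the memoryless property, P(X > 23.8+24.3 | X > 23.8) = P(X > 24.3).
P(X > 24.3) = e^(−1.991) ≈ 0.1366.

0.1366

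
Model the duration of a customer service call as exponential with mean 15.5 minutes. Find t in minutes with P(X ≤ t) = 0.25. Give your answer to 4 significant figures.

4.459

The rate is λ = 1/15.5 = 0.0645161 per minute.
Set 1 − e^(−λt) = 0.25, so t = −ln(0.75)/λ = 0.28768/0.0645161 ≈ 4.45907 minutes.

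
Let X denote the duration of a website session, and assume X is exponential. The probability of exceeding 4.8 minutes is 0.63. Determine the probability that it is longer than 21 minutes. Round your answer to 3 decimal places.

0.132

e^(−λ·4.8) = 0.63 ⇒ λ = −ln(0.63)/4.8 = 0.0962574.
P(X > 21) = e^(−0.0962574·21) = e^(−2.0214) ≈ 0.132.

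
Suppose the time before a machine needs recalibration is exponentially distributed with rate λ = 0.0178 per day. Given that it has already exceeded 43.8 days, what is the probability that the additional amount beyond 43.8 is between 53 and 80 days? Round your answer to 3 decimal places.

0.149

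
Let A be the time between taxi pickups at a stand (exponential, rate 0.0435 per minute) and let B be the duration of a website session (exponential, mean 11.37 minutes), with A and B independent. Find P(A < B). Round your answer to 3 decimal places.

λ_1 = 0.0435, λ_2 = 1/11.37 = 0.0879507.
For independent exponentials, P(A < B) = λ_1/(λ_1+λ_2) = 0.0435/0.131451 ≈ 0.331.

0.331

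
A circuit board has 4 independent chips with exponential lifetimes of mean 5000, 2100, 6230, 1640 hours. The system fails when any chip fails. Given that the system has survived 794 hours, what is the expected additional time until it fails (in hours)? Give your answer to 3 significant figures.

First-failure rate Σλ = 1/5000 + 1/2100 + 1/6230 + 1/1640 = 0.00144646.
By memorylessness the expected residual is 1/Σλ = 691.343 hours, regardless of the 794 already elapsed.

691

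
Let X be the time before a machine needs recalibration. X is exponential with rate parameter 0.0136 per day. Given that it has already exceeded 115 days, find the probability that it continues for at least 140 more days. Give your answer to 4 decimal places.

P(X > s+t | X > s) = e^(−λ(s+t))/e^(−λs) = e^(−λt), independent of s = 115.
P(X > 140) = e^(−1.904) ≈ 0.1490.

0.1490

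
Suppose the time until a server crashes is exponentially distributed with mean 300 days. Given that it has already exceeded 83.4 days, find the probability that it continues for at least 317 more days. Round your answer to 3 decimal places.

The rate is λ = 1/300 = 0.00333333 per day.
The exponential is memoryless, so the remaining time is again Exp(λ): the condition X > 83.4 is irrelevant.
P(X > 317) = e^(−1.0567) ≈ 0.348.

0.348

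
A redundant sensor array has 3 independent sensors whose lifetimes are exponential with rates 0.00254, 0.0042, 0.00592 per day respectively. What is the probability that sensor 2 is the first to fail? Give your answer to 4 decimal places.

0.3318

The time to first failure is exponential with rate Σλ = 0.00254 + 0.0042 + 0.00592 = 0.01266.
P(sensor 2 first) = λ_2/Σλ = 0.0042/0.01266 ≈ 0.3318.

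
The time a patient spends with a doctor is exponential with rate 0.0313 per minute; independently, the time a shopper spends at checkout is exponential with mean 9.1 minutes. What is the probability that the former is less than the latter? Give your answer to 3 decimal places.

0.222

λ_1 = 0.0313, λ_2 = 1/9.1 = 0.10989.
For independent exponentials, P(the former < the latter) = λ_1/(λ_1+λ_2) = 0.0313/0.14119 ≈ 0.222.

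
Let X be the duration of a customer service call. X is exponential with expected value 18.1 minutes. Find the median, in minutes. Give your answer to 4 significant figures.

12.55

The rate is λ = 1/18.1 = 0.0552486 per minute.
Set 1 − e^(−λt) = 0.5, so t = −ln(0.5)/λ = 0.69315/0.0552486 ≈ 12.546 minutes.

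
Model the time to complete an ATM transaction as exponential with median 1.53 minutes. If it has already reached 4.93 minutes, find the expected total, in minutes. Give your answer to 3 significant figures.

7.14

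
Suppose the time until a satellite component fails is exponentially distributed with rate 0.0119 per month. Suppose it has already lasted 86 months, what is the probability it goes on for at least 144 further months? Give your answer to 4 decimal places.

The exponential is memoryless, so the remaining time is again Exp(λ): the condition X > 86 is irrelevant.
P(X > 144) = e^(−1.7136) ≈ 0.1802.

0.1802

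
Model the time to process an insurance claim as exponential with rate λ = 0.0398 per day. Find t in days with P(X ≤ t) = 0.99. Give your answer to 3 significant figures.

116

Set 1 − e^(−λt) = 0.99, so t = −ln(0.01)/λ = 4.6052/0.0398 ≈ 115.708 days.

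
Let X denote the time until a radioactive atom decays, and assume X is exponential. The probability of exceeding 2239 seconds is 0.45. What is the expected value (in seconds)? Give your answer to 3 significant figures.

2800

e^(−λ·2239) = 0.45 ⇒ λ = −ln(0.45)/2239 = 0.000356636.
Mean = 1/λ = 2803.98 seconds.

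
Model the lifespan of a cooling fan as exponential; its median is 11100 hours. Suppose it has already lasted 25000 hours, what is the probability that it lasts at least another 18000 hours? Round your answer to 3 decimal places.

0.325

For an exponential, median = ln(2)/λ, so λ = ln 2 / 11100 = 0.0000624457 per hour.
P(X > s+t | X > s) = e^(−λ(s+t))/e^(−λs) = e^(−λt), independent of s = 25000.
P(X > 18000) = e^(−1.124) ≈ 0.325.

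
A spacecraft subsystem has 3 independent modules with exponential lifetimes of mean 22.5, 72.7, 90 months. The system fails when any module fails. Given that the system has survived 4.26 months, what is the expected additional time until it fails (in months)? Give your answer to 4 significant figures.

14.43

First-failure rate Σλ = 1/22.5 + 1/72.7 + 1/90 = 0.0693107.
By memorylessness the expected residual is 1/Σλ = 14.4278 months, regardless of the 4.26 already elapsed.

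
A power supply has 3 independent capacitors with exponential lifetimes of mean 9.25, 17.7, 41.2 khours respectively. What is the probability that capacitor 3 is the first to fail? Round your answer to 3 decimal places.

Rates: λ_i = 1/mean_i → 0.108108, 0.0564972, 0.0242718; Σλ = 0.188877.
P(capacitor 3 first) = λ_3/Σλ = 0.0242718/0.188877 ≈ 0.129.

0.129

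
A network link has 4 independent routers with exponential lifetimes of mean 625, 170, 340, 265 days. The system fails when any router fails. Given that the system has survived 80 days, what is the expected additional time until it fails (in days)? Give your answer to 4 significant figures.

70.44

First-failure rate Σλ = 1/625 + 1/170 + 1/340 + 1/265 = 0.0141971.
By memorylessness the expected residual is 1/Σλ = 70.4368 days, regardless of the 80 already elapsed.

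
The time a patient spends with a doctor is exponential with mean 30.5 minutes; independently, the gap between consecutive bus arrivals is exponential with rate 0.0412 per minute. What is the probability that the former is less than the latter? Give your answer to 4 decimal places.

λ_1 = 1/30.5 = 0.0327869, λ_2 = 0.0412.
For independent exponentials, P(the former < the latter) = λ_1/(λ_1+λ_2) = 0.0327869/0.0739869 ≈ 0.4431.

0.4431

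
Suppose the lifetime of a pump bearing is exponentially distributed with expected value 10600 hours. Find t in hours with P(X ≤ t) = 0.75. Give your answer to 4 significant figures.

14690

The rate is λ = 1/10600 = 0.0000943396 per hour.
Set 1 − e^(−λt) = 0.75, so t = −ln(0.25)/λ = 1.3863/0.0000943396 ≈ 14694.7 hours.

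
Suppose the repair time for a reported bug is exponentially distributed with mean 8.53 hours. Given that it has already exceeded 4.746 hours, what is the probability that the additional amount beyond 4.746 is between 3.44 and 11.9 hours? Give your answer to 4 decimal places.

0.4203

The rate is λ = 1/8.53 = 0.117233 per hour.
Memoryless: the residual past 4.746 is again Exp(λ).
P(3.44 < residual < 11.9) = e^(−λ·3.44) − e^(−λ·11.9) = 0.66812 − 0.24781 ≈ 0.4203.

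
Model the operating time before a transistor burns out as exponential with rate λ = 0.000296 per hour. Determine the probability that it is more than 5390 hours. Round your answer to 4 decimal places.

0.2028

P(X > 5390) = e^(−λ·5390) = e^(−1.5954) ≈ 0.2028.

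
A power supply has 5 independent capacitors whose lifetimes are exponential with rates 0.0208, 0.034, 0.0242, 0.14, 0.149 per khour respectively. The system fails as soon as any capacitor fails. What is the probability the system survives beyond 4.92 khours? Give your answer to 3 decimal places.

The time to first failure is exponential with rate Σλ = 0.0208 + 0.034 + 0.0242 + 0.14 + 0.149 = 0.368.
P(min > 4.92) = e^(−0.368·4.92) = e^(−1.8106) ≈ 0.164.

0.164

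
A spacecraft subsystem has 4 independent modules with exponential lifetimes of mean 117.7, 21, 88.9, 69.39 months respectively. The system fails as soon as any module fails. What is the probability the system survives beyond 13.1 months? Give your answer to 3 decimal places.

0.343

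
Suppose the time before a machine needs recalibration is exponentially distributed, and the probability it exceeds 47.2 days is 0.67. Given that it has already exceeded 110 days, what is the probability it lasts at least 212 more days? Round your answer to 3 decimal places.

0.166

From e^(−λ·47.2) = 0.67, λ = −ln(0.67)/47.2 = 0.00848469.
Memoryless: P(X > 110+212 | X > 110) = P(X > 212) = e^(−0.00848469·212) ≈ 0.166.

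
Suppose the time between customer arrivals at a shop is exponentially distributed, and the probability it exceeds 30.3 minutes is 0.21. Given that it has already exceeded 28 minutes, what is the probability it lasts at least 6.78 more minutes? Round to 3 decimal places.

From e^(−λ·30.3) = 0.21, λ = −ln(0.21)/30.3 = 0.0515065.
Memoryless: P(X > 28+6.78 | X > 28) = P(X > 6.78) = e^(−0.0515065·6.78) ≈ 0.705.

0.705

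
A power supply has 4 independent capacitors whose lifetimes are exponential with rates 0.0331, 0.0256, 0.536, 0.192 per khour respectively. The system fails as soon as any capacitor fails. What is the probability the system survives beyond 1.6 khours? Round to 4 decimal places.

The time to first failure is exponential with rate Σλ = 0.0331 + 0.0256 + 0.536 + 0.192 = 0.7867.
P(min > 1.6) = e^(−0.7867·1.6) = e^(−1.2587) ≈ 0.2840.

0.2840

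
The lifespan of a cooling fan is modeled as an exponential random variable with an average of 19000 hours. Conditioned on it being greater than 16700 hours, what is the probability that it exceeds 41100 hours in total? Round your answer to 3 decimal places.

0.277

The rate is λ = 1/19000 = 0.0000526316 per hour.
P(X > s+t | X > s) = e^(−λ(s+t))/e^(−λs) = e^(−λt), independent of s = 16700.
P(X > 24400) = e^(−1.2842) ≈ 0.277.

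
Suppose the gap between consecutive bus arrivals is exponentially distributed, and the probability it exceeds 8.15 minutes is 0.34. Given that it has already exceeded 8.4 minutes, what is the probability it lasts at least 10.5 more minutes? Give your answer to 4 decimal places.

From e^(−λ·8.15) = 0.34, λ = −ln(0.34)/8.15 = 0.132369.
Memoryless: P(X > 8.4+10.5 | X > 8.4) = P(X > 10.5) = e^(−0.132369·10.5) ≈ 0.2491.

0.2491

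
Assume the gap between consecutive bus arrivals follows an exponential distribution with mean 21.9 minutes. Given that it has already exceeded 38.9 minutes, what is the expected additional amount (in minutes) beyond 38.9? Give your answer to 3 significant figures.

The rate is λ = 1/21.9 = 0.0456621 per minute.
By memorylessness, the remaining amount past any threshold is again Exp(λ) with mean 1/λ = 21.9 minutes.

21.9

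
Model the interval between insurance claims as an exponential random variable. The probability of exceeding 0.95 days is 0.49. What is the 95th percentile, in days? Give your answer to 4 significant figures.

3.990

e^(−λ·0.95) = 0.49 ⇒ λ = −ln(0.49)/0.95 = 0.750895.
95th percentile: 1 − e^(−λt) = 0.95, t = −ln(0.05)/λ = 3.98955 days.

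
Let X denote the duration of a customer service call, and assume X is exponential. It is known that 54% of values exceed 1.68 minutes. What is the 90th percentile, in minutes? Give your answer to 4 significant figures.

6.278

e^(−λ·1.68) = 0.54 ⇒ λ = −ln(0.54)/1.68 = 0.366777.
90th percentile: 1 − e^(−λt) = 0.9, t = −ln(0.1)/λ = 6.27788 minutes.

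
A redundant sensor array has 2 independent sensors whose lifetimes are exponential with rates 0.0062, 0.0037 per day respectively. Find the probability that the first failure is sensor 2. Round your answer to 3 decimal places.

0.374

The time to first failure is exponential with rate Σλ = 0.0062 + 0.0037 = 0.0099.
P(sensor 2 first) = λ_2/Σλ = 0.0037/0.0099 ≈ 0.374.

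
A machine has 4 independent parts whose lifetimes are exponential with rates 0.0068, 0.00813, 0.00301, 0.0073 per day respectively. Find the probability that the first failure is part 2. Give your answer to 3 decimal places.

The time to first failure is exponential with rate Σλ = 0.0068 + 0.00813 + 0.00301 + 0.0073 = 0.02524.
P(part 2 first) = λ_2/Σλ = 0.00813/0.02524 ≈ 0.322.

0.322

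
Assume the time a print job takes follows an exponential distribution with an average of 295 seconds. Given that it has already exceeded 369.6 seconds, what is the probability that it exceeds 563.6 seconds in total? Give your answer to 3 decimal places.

The rate is λ = 1/295 = 0.00338983 per second.
The exponential is memoryless, so the remaining time is again Exp(λ): the condition X > 369.6 is irrelevant.
P(X > 194) = e^(−0.65763) ≈ 0.518.

0.518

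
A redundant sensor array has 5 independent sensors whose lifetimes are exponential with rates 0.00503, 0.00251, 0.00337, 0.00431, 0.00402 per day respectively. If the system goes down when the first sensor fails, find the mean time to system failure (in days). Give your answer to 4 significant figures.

The time to first failure is exponential with rate Σλ = 0.00503 + 0.00251 + 0.00337 + 0.00431 + 0.00402 = 0.01924.
E[min] = 1/Σλ = 1/0.01924 = 51.9751 days.

51.98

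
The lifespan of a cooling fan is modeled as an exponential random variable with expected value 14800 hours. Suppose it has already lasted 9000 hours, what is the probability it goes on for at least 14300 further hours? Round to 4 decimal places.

0.3805

The rate is λ = 1/14800 = 0.0000675676 per hour.
By the memoryless property, P(X > 9000+14300 | X > 9000) = P(X > 14300).
P(X > 14300) = e^(−0.96622) ≈ 0.3805.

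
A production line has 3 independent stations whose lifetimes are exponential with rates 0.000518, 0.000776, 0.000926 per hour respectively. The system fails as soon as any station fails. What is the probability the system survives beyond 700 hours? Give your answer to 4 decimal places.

0.2114

The time to first failure is exponential with rate Σλ = 0.000518 + 0.000776 + 0.000926 = 0.00222.
P(min > 700) = e^(−0.00222·700) = e^(−1.554) ≈ 0.2114.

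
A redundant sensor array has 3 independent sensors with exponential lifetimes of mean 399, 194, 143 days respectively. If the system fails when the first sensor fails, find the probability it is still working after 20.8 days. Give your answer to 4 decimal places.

0.7373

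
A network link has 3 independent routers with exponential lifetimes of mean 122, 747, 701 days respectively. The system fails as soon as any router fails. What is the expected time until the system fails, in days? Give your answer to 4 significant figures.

91.22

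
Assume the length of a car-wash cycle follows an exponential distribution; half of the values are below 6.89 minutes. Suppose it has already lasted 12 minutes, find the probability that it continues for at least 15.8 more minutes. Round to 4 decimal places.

0.2040

For an exponential, median = ln(2)/λ, so λ = ln 2 / 6.89 = 0.100602 per minute.
By the memoryless property, P(X > 12+15.8 | X > 12) = P(X > 15.8).
P(X > 15.8) = e^(−1.5895) ≈ 0.2040.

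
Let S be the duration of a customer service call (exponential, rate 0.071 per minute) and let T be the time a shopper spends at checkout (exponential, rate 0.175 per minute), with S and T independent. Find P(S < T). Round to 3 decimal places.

λ_1 = 0.071, λ_2 = 0.175.
For independent exponentials, P(S < T) = λ_1/(λ_1+λ_2) = 0.071/0.246 ≈ 0.289.

0.289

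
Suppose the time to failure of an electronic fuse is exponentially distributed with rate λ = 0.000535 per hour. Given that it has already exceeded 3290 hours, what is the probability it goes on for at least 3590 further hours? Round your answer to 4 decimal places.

The exponential is memoryless, so the remaining time is again Exp(λ): the condition X > 3290 is irrelevant.
P(X > 3590) = e^(−1.9206) ≈ 0.1465.

0.1465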